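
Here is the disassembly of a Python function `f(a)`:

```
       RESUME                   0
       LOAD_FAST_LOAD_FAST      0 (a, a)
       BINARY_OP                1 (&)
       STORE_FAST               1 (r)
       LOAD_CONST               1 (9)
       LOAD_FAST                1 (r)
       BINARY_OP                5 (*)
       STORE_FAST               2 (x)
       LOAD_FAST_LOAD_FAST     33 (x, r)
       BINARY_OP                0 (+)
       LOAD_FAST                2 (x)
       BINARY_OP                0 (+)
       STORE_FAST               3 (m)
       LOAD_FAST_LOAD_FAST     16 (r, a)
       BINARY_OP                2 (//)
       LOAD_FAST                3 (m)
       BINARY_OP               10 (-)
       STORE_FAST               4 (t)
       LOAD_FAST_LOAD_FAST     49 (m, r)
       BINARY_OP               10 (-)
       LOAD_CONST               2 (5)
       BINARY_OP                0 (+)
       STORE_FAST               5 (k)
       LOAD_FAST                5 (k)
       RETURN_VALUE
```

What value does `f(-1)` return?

-13

LOAD_FAST_LOAD_FAST a,a → push -1,-1. Stack: [-1, -1]
BINARY_OP & → -1 & -1 = -1. Stack: [-1]
STORE_FAST r → r=-1. Stack: []
LOAD_CONST → push 9. Stack: [9]
LOAD_FAST r → push -1. Stack: [9, -1]
BINARY_OP * → 9 * -1 = -9. Stack: [-9]
STORE_FAST x → x=-9. Stack: []
LOAD_FAST_LOAD_FAST x,r → push -9,-1. Stack: [-9, -1]
BINARY_OP + → -9 + -1 = -10. Stack: [-10]
LOAD_FAST x → push -9. Stack: [-10, -9]
BINARY_OP + → -10 + -9 = -19. Stack: [-19]
STORE_FAST m → m=-19. Stack: []
LOAD_FAST_LOAD_FAST r,a → push -1,-1. Stack: [-1, -1]
BINARY_OP // → -1 // -1 = 1. Stack: [1]
LOAD_FAST m → push -19. Stack: [1, -19]
BINARY_OP - → 1 - -19 = 20. Stack: [20]
STORE_FAST t → t=20. Stack: []
LOAD_FAST_LOAD_FAST m,r → push -19,-1. Stack: [-19, -1]
BINARY_OP - → -19 - -1 = -18. Stack: [-18]
LOAD_CONST → push 5. Stack: [-18, 5]
BINARY_OP + → -18 + 5 = -13. Stack: [-13]
STORE_FAST k → k=-13. Stack: []
LOAD_FAST k → push -13. Stack: [-13]
RETURN_VALUE → return -13.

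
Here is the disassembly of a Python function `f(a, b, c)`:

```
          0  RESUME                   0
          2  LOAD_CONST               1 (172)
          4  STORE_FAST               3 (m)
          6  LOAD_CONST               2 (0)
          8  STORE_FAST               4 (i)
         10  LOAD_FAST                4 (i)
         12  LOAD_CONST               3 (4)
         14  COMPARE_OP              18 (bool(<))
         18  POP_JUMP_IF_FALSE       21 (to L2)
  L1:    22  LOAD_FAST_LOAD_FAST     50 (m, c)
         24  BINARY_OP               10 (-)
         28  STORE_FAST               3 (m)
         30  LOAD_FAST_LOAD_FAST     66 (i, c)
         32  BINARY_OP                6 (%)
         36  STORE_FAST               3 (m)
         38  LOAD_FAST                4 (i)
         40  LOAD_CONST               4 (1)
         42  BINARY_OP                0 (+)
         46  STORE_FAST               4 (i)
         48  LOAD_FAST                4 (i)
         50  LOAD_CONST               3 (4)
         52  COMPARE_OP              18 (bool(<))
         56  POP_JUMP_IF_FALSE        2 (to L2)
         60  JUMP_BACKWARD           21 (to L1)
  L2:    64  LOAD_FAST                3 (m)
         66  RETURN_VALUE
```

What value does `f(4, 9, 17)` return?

LOAD_CONST → push 172
STORE_FAST m → m=172
LOAD_CONST → push 0
STORE_FAST i → i=0
LOAD_FAST i → push 0
LOAD_CONST → push 4
COMPARE_OP bool(<) → 0 vs 4 = True
POP_JUMP_IF_FALSE → pop True; no jump
LOAD_FAST_LOAD_FAST m,c → push 172,17
BINARY_OP - → 172 - 17 = 155
STORE_FAST m → m=155
LOAD_FAST_LOAD_FAST i,c → push 0,17
BINARY_OP % → 0 % 17 = 0
STORE_FAST m → m=0
LOAD_FAST i → push 0
LOAD_CONST → push 1
BINARY_OP + → 0 + 1 = 1
STORE_FAST i → i=1
LOAD_FAST i → push 1
LOAD_CONST → push 4
COMPARE_OP bool(<) → 1 vs 4 = True
POP_JUMP_IF_FALSE → pop True; no jump
LOAD_FAST_LOAD_FAST m,c → push 0,17
BINARY_OP - → 0 - 17 = -17
STORE_FAST m → m=-17
LOAD_FAST_LOAD_FAST i,c → push 1,17
BINARY_OP % → 1 % 17 = 1
STORE_FAST m → m=1
LOAD_FAST i → push 1
LOAD_CONST → push 1
BINARY_OP + → 1 + 1 = 2
STORE_FAST i → i=2
LOAD_FAST i → push 2
LOAD_CONST → push 4
COMPARE_OP bool(<) → 2 vs 4 = True
POP_JUMP_IF_FALSE → pop True; no jump
LOAD_FAST_LOAD_FAST m,c → push 1,17
BINARY_OP - → 1 - 17 = -16
STORE_FAST m → m=-16
LOAD_FAST_LOAD_FAST i,c → push 2,17
BINARY_OP % → 2 % 17 = 2
STORE_FAST m → m=2
LOAD_FAST i → push 2
LOAD_CONST → push 1
BINARY_OP + → 2 + 1 = 3
STORE_FAST i → i=3
LOAD_FAST i → push 3
LOAD_CONST → push 4
COMPARE_OP bool(<) → 3 vs 4 = True
POP_JUMP_IF_FALSE → pop True; no jump
LOAD_FAST_LOAD_FAST m,c → push 2,17
BINARY_OP - → 2 - 17 = -15
STORE_FAST m → m=-15
LOAD_FAST_LOAD_FAST i,c → push 3,17
BINARY_OP % → 3 % 17 = 3
STORE_FAST m → m=3
LOAD_FAST i → push 3
LOAD_CONST → push 1
BINARY_OP + → 3 + 1 = 4
STORE_FAST i → i=4
LOAD_FAST i → push 4
LOAD_CONST → push 4
COMPARE_OP bool(<) → 4 vs 4 = False
POP_JUMP_IF_FALSE → pop False; jump
LOAD_FAST m → push 3
RETURN_VALUE → return 3.

3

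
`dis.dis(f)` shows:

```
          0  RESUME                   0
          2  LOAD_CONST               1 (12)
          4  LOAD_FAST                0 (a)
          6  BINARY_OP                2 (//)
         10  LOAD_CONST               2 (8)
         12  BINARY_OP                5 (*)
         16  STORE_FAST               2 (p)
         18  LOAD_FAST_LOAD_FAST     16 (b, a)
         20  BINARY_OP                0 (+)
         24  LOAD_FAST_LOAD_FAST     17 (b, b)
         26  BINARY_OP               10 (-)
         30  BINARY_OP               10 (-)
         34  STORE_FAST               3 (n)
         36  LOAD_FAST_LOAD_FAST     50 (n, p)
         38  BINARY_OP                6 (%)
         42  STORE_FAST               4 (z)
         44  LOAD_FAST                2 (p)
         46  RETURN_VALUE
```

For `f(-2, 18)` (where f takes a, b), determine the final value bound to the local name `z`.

LOAD_CONST → push 12. Stack: [12]
LOAD_FAST a → push -2. Stack: [12, -2]
BINARY_OP // → 12 // -2 = -6. Stack: [-6]
LOAD_CONST → push 8. Stack: [-6, 8]
BINARY_OP * → -6 * 8 = -48. Stack: [-48]
STORE_FAST p → p=-48. Stack: []
LOAD_FAST_LOAD_FAST b,a → push 18,-2. Stack: [18, -2]
BINARY_OP + → 18 + -2 = 16. Stack: [16]
LOAD_FAST_LOAD_FAST b,b → push 18,18. Stack: [16, 18, 18]
BINARY_OP - → 18 - 18 = 0. Stack: [16, 0]
BINARY_OP - → 16 - 0 = 16. Stack: [16]
STORE_FAST n → n=16. Stack: []
LOAD_FAST_LOAD_FAST n,p → push 16,-48. Stack: [16, -48]
BINARY_OP % → 16 % -48 = -32. Stack: [-32]
STORE_FAST z → z=-32. Stack: []
LOAD_FAST p → push -48. Stack: [-48]
RETURN_VALUE → return -48.

-32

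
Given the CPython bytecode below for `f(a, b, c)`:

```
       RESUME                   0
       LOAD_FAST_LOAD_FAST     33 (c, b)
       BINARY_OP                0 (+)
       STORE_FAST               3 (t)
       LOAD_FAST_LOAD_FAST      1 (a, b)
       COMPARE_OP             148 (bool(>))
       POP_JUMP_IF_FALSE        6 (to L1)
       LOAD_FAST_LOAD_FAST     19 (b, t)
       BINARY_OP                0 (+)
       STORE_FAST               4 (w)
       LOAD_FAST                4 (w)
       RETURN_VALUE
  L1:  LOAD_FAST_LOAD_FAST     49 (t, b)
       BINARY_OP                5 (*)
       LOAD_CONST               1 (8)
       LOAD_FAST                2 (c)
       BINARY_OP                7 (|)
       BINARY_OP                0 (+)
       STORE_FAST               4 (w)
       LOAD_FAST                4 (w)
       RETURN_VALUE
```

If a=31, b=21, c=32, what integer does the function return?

LOAD_FAST_LOAD_FAST c,b → push 32,21. Stack: [32, 21]
BINARY_OP + → 32 + 21 = 53. Stack: [53]
STORE_FAST t → t=53. Stack: []
LOAD_FAST_LOAD_FAST a,b → push 31,21. Stack: [31, 21]
COMPARE_OP bool(>) → 31 vs 21 = True. Stack: [True]
POP_JUMP_IF_FALSE → pop True; no jump. Stack: []
LOAD_FAST_LOAD_FAST b,t → push 21,53. Stack: [21, 53]
BINARY_OP + → 21 + 53 = 74. Stack: [74]
STORE_FAST w → w=74. Stack: []
LOAD_FAST w → push 74. Stack: [74]
RETURN_VALUE → return 74.

74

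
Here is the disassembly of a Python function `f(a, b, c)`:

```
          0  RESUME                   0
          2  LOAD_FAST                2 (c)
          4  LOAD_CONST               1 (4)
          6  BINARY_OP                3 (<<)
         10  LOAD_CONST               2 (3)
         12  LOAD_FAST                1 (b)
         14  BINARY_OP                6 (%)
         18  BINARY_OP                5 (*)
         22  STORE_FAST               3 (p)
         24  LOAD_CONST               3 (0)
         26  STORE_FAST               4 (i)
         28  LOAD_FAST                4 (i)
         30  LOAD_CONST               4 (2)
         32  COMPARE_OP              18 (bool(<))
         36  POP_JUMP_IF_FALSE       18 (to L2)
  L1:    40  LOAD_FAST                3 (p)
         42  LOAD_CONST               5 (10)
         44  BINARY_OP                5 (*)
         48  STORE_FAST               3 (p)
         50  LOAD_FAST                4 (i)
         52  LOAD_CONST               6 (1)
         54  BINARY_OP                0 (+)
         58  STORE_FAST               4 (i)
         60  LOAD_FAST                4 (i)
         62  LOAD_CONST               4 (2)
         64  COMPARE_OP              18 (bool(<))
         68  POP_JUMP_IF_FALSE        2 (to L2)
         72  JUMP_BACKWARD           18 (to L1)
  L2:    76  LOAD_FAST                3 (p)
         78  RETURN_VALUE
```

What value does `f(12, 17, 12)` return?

57600

LOAD_FAST c → push 12. Stack: [12]
LOAD_CONST → push 4. Stack: [12, 4]
BINARY_OP << → 12 << 4 = 192. Stack: [192]
LOAD_CONST → push 3. Stack: [192, 3]
LOAD_FAST b → push 17. Stack: [192, 3, 17]
BINARY_OP % → 3 % 17 = 3. Stack: [192, 3]
BINARY_OP * → 192 * 3 = 576. Stack: [576]
STORE_FAST p → p=576. Stack: []
LOAD_CONST → push 0. Stack: [0]
STORE_FAST i → i=0. Stack: []
LOAD_FAST i → push 0. Stack: [0]
LOAD_CONST → push 2. Stack: [0, 2]
COMPARE_OP bool(<) → 0 vs 2 = True. Stack: [True]
POP_JUMP_IF_FALSE → pop True; no jump. Stack: []
LOAD_FAST p → push 576. Stack: [576]
LOAD_CONST → push 10. Stack: [576, 10]
BINARY_OP * → 576 * 10 = 5760. Stack: [5760]
STORE_FAST p → p=5760. Stack: []
LOAD_FAST i → push 0. Stack: [0]
LOAD_CONST → push 1. Stack: [0, 1]
BINARY_OP + → 0 + 1 = 1. Stack: [1]
STORE_FAST i → i=1. Stack: []
LOAD_FAST i → push 1. Stack: [1]
LOAD_CONST → push 2. Stack: [1, 2]
COMPARE_OP bool(<) → 1 vs 2 = True. Stack: [True]
POP_JUMP_IF_FALSE → pop True; no jump. Stack: []
LOAD_FAST p → push 5760. Stack: [5760]
LOAD_CONST → push 10. Stack: [5760, 10]
BINARY_OP * → 5760 * 10 = 57600. Stack: [57600]
STORE_FAST p → p=57600. Stack: []
LOAD_FAST i → push 1. Stack: [1]
LOAD_CONST → push 1. Stack: [1, 1]
BINARY_OP + → 1 + 1 = 2. Stack: [2]
STORE_FAST i → i=2. Stack: []
LOAD_FAST i → push 2. Stack: [2]
LOAD_CONST → push 2. Stack: [2, 2]
COMPARE_OP bool(<) → 2 vs 2 = False. Stack: [False]
POP_JUMP_IF_FALSE → pop False; jump. Stack: []
LOAD_FAST p → push 57600. Stack: [57600]
RETURN_VALUE → return 57600.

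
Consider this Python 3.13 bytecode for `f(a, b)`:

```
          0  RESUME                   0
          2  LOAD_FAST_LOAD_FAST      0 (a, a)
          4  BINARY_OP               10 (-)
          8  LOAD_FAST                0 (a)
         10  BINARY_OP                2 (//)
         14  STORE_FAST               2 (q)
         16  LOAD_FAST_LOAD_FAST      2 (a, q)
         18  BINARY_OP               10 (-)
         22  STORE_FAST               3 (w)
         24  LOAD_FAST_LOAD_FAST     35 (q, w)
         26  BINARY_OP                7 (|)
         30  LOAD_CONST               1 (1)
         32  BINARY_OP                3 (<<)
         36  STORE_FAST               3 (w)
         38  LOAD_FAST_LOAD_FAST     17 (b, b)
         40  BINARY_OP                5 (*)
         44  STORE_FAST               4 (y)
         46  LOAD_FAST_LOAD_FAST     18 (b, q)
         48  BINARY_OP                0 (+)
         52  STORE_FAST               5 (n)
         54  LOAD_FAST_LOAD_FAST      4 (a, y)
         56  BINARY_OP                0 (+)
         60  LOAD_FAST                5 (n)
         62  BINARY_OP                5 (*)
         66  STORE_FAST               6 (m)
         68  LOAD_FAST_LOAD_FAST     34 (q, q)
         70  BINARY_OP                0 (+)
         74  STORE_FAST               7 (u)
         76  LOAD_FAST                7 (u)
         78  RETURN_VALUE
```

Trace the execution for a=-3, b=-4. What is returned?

LOAD_FAST_LOAD_FAST a,a → push -3,-3. Stack: [-3, -3]
BINARY_OP - → -3 - -3 = 0. Stack: [0]
LOAD_FAST a → push -3. Stack: [0, -3]
BINARY_OP // → 0 // -3 = 0. Stack: [0]
STORE_FAST q → q=0. Stack: []
LOAD_FAST_LOAD_FAST a,q → push -3,0. Stack: [-3, 0]
BINARY_OP - → -3 - 0 = -3. Stack: [-3]
STORE_FAST w → w=-3. Stack: []
LOAD_FAST_LOAD_FAST q,w → push 0,-3. Stack: [0, -3]
BINARY_OP | → 0 | -3 = -3. Stack: [-3]
LOAD_CONST → push 1. Stack: [-3, 1]
BINARY_OP << → -3 << 1 = -6. Stack: [-6]
STORE_FAST w → w=-6. Stack: []
LOAD_FAST_LOAD_FAST b,b → push -4,-4. Stack: [-4, -4]
BINARY_OP * → -4 * -4 = 16. Stack: [16]
STORE_FAST y → y=16. Stack: []
LOAD_FAST_LOAD_FAST b,q → push -4,0. Stack: [-4, 0]
BINARY_OP + → -4 + 0 = -4. Stack: [-4]
STORE_FAST n → n=-4. Stack: []
LOAD_FAST_LOAD_FAST a,y → push -3,16. Stack: [-3, 16]
BINARY_OP + → -3 + 16 = 13. Stack: [13]
LOAD_FAST n → push -4. Stack: [13, -4]
BINARY_OP * → 13 * -4 = -52. Stack: [-52]
STORE_FAST m → m=-52. Stack: []
LOAD_FAST_LOAD_FAST q,q → push 0,0. Stack: [0, 0]
BINARY_OP + → 0 + 0 = 0. Stack: [0]
STORE_FAST u → u=0. Stack: []
LOAD_FAST u → push 0. Stack: [0]
RETURN_VALUE → return 0.

0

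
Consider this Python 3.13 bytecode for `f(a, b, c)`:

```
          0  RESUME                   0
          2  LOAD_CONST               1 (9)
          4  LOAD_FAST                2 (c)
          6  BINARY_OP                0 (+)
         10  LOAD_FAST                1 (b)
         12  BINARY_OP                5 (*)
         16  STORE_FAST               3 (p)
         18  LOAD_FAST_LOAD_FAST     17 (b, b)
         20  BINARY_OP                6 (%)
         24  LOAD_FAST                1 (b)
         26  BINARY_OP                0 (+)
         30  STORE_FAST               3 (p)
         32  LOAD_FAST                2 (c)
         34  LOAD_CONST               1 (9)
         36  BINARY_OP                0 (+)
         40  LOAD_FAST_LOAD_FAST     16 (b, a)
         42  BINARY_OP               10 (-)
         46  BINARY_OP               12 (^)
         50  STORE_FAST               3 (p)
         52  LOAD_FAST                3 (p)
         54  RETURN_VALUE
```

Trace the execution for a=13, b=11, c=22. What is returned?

-31

LOAD_CONST → push 9. Stack: [9]
LOAD_FAST c → push 22. Stack: [9, 22]
BINARY_OP + → 9 + 22 = 31. Stack: [31]
LOAD_FAST b → push 11. Stack: [31, 11]
BINARY_OP * → 31 * 11 = 341. Stack: [341]
STORE_FAST p → p=341. Stack: []
LOAD_FAST_LOAD_FAST b,b → push 11,11. Stack: [11, 11]
BINARY_OP % → 11 % 11 = 0. Stack: [0]
LOAD_FAST b → push 11. Stack: [0, 11]
BINARY_OP + → 0 + 11 = 11. Stack: [11]
STORE_FAST p → p=11. Stack: []
LOAD_FAST c → push 22. Stack: [22]
LOAD_CONST → push 9. Stack: [22, 9]
BINARY_OP + → 22 + 9 = 31. Stack: [31]
LOAD_FAST_LOAD_FAST b,a → push 11,13. Stack: [31, 11, 13]
BINARY_OP - → 11 - 13 = -2. Stack: [31, -2]
BINARY_OP ^ → 31 ^ -2 = -31. Stack: [-31]
STORE_FAST p → p=-31. Stack: []
LOAD_FAST p → push -31. Stack: [-31]
RETURN_VALUE → return -31.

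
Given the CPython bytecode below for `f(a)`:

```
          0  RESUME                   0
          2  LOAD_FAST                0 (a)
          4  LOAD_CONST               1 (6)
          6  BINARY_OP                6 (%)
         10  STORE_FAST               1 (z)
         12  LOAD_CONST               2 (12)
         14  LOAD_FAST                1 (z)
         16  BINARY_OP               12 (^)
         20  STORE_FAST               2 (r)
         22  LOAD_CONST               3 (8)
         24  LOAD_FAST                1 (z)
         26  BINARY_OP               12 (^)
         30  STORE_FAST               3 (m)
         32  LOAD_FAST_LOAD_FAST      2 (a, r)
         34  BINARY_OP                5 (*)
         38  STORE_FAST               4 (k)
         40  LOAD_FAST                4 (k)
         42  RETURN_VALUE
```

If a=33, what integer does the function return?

LOAD_FAST a → push 33. Stack: [33]
LOAD_CONST → push 6. Stack: [33, 6]
BINARY_OP % → 33 % 6 = 3. Stack: [3]
STORE_FAST z → z=3. Stack: []
LOAD_CONST → push 12. Stack: [12]
LOAD_FAST z → push 3. Stack: [12, 3]
BINARY_OP ^ → 12 ^ 3 = 15. Stack: [15]
STORE_FAST r → r=15. Stack: []
LOAD_CONST → push 8. Stack: [8]
LOAD_FAST z → push 3. Stack: [8, 3]
BINARY_OP ^ → 8 ^ 3 = 11. Stack: [11]
STORE_FAST m → m=11. Stack: []
LOAD_FAST_LOAD_FAST a,r → push 33,15. Stack: [33, 15]
BINARY_OP * → 33 * 15 = 495. Stack: [495]
STORE_FAST k → k=495. Stack: []
LOAD_FAST k → push 495. Stack: [495]
RETURN_VALUE → return 495.

495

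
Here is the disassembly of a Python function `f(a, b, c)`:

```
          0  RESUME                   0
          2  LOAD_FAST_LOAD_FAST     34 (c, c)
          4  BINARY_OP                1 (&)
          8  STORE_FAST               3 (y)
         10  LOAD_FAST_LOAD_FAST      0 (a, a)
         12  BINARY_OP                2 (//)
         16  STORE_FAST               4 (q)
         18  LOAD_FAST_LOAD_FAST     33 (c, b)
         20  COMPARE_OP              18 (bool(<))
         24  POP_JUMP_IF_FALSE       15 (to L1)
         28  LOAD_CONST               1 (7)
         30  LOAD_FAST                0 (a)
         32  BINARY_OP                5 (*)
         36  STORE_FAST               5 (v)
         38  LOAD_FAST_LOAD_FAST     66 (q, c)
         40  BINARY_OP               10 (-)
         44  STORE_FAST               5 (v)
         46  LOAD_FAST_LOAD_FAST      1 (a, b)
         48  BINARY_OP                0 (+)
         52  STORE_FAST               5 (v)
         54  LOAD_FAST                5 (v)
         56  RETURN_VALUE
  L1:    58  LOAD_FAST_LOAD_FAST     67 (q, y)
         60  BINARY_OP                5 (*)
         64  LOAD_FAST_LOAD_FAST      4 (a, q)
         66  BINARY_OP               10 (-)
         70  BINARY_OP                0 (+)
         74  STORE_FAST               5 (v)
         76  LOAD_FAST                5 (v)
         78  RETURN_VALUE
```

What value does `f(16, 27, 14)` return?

43

LOAD_FAST_LOAD_FAST c,c → push 14,14. Stack: [14, 14]
BINARY_OP & → 14 & 14 = 14. Stack: [14]
STORE_FAST y → y=14. Stack: []
LOAD_FAST_LOAD_FAST a,a → push 16,16. Stack: [16, 16]
BINARY_OP // → 16 // 16 = 1. Stack: [1]
STORE_FAST q → q=1. Stack: []
LOAD_FAST_LOAD_FAST c,b → push 14,27. Stack: [14, 27]
COMPARE_OP bool(<) → 14 vs 27 = True. Stack: [True]
POP_JUMP_IF_FALSE → pop True; no jump. Stack: []
LOAD_CONST → push 7. Stack: [7]
LOAD_FAST a → push 16. Stack: [7, 16]
BINARY_OP * → 7 * 16 = 112. Stack: [112]
STORE_FAST v → v=112. Stack: []
LOAD_FAST_LOAD_FAST q,c → push 1,14. Stack: [1, 14]
BINARY_OP - → 1 - 14 = -13. Stack: [-13]
STORE_FAST v → v=-13. Stack: []
LOAD_FAST_LOAD_FAST a,b → push 16,27. Stack: [16, 27]
BINARY_OP + → 16 + 27 = 43. Stack: [43]
STORE_FAST v → v=43. Stack: []
LOAD_FAST v → push 43. Stack: [43]
RETURN_VALUE → return 43.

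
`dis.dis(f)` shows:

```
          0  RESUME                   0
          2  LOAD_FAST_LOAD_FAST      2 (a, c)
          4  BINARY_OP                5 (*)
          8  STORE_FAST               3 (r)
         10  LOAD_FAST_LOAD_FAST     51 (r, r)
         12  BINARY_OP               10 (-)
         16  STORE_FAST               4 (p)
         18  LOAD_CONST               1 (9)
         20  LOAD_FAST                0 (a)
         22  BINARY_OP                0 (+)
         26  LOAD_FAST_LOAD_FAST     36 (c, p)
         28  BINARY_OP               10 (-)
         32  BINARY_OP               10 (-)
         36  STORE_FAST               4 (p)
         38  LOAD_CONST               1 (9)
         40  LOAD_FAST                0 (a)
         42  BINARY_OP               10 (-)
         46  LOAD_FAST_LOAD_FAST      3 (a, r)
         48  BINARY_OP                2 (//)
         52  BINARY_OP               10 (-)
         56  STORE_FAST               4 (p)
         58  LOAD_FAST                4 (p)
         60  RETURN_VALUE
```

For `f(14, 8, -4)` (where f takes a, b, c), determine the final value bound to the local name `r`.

-56

LOAD_FAST_LOAD_FAST a,c → push 14,-4. Stack: [14, -4]
BINARY_OP * → 14 * -4 = -56. Stack: [-56]
STORE_FAST r → r=-56. Stack: []
LOAD_FAST_LOAD_FAST r,r → push -56,-56. Stack: [-56, -56]
BINARY_OP - → -56 - -56 = 0. Stack: [0]
STORE_FAST p → p=0. Stack: []
LOAD_CONST → push 9. Stack: [9]
LOAD_FAST a → push 14. Stack: [9, 14]
BINARY_OP + → 9 + 14 = 23. Stack: [23]
LOAD_FAST_LOAD_FAST c,p → push -4,0. Stack: [23, -4, 0]
BINARY_OP - → -4 - 0 = -4. Stack: [23, -4]
BINARY_OP - → 23 - -4 = 27. Stack: [27]
STORE_FAST p → p=27. Stack: []
LOAD_CONST → push 9. Stack: [9]
LOAD_FAST a → push 14. Stack: [9, 14]
BINARY_OP - → 9 - 14 = -5. Stack: [-5]
LOAD_FAST_LOAD_FAST a,r → push 14,-56. Stack: [-5, 14, -56]
BINARY_OP // → 14 // -56 = -1. Stack: [-5, -1]
BINARY_OP - → -5 - -1 = -4. Stack: [-4]
STORE_FAST p → p=-4. Stack: []
LOAD_FAST p → push -4. Stack: [-4]
RETURN_VALUE → return -4.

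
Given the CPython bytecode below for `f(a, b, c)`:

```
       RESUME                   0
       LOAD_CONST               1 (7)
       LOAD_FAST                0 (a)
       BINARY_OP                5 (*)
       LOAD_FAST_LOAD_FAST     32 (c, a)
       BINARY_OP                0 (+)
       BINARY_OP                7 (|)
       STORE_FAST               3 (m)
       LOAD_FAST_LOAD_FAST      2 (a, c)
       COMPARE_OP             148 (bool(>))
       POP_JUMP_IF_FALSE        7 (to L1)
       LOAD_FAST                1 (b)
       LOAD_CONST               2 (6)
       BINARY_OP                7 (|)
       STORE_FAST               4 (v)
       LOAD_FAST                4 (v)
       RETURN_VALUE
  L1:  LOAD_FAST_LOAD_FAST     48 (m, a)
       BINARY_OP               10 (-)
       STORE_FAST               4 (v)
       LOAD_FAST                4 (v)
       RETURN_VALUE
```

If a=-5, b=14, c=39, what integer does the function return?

LOAD_CONST → push 7. Stack: [7]
LOAD_FAST a → push -5. Stack: [7, -5]
BINARY_OP * → 7 * -5 = -35. Stack: [-35]
LOAD_FAST_LOAD_FAST c,a → push 39,-5. Stack: [-35, 39, -5]
BINARY_OP + → 39 + -5 = 34. Stack: [-35, 34]
BINARY_OP | → -35 | 34 = -1. Stack: [-1]
STORE_FAST m → m=-1. Stack: []
LOAD_FAST_LOAD_FAST a,c → push -5,39. Stack: [-5, 39]
COMPARE_OP bool(>) → -5 vs 39 = False. Stack: [False]
POP_JUMP_IF_FALSE → pop False; jump. Stack: []
LOAD_FAST_LOAD_FAST m,a → push -1,-5. Stack: [-1, -5]
BINARY_OP - → -1 - -5 = 4. Stack: [4]
STORE_FAST v → v=4. Stack: []
LOAD_FAST v → push 4. Stack: [4]
RETURN_VALUE → return 4.

4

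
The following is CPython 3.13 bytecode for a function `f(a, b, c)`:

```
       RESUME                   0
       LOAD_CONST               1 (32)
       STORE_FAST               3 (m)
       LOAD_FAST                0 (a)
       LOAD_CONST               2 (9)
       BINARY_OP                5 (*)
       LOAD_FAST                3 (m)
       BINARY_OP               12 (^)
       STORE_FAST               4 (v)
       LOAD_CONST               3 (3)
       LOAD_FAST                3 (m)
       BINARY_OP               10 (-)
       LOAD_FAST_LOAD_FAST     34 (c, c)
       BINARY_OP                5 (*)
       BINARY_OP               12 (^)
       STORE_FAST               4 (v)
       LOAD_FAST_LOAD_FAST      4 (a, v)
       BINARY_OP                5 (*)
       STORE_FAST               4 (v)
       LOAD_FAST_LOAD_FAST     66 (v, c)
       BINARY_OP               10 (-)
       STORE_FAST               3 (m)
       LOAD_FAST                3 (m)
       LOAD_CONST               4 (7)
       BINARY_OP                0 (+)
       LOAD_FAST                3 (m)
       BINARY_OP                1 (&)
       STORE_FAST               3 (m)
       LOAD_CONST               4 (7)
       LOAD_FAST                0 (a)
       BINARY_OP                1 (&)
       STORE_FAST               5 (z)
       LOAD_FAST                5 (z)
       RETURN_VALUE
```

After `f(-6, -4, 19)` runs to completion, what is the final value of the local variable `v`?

2244

LOAD_CONST → push 32. Stack: [32]
STORE_FAST m → m=32. Stack: []
LOAD_FAST a → push -6. Stack: [-6]
LOAD_CONST → push 9. Stack: [-6, 9]
BINARY_OP * → -6 * 9 = -54. Stack: [-54]
LOAD_FAST m → push 32. Stack: [-54, 32]
BINARY_OP ^ → -54 ^ 32 = -22. Stack: [-22]
STORE_FAST v → v=-22. Stack: []
LOAD_CONST → push 3. Stack: [3]
LOAD_FAST m → push 32. Stack: [3, 32]
BINARY_OP - → 3 - 32 = -29. Stack: [-29]
LOAD_FAST_LOAD_FAST c,c → push 19,19. Stack: [-29, 19, 19]
BINARY_OP * → 19 * 19 = 361. Stack: [-29, 361]
BINARY_OP ^ → -29 ^ 361 = -374. Stack: [-374]
STORE_FAST v → v=-374. Stack: []
LOAD_FAST_LOAD_FAST a,v → push -6,-374. Stack: [-6, -374]
BINARY_OP * → -6 * -374 = 2244. Stack: [2244]
STORE_FAST v → v=2244. Stack: []
LOAD_FAST_LOAD_FAST v,c → push 2244,19. Stack: [2244, 19]
BINARY_OP - → 2244 - 19 = 2225. Stack: [2225]
STORE_FAST m → m=2225. Stack: []
LOAD_FAST m → push 2225. Stack: [2225]
LOAD_CONST → push 7. Stack: [2225, 7]
BINARY_OP + → 2225 + 7 = 2232. Stack: [2232]
LOAD_FAST m → push 2225. Stack: [2232, 2225]
BINARY_OP & → 2232 & 2225 = 2224. Stack: [2224]
STORE_FAST m → m=2224. Stack: []
LOAD_CONST → push 7. Stack: [7]
LOAD_FAST a → push -6. Stack: [7, -6]
BINARY_OP & → 7 & -6 = 2. Stack: [2]
STORE_FAST z → z=2. Stack: []
LOAD_FAST z → push 2. Stack: [2]
RETURN_VALUE → return 2.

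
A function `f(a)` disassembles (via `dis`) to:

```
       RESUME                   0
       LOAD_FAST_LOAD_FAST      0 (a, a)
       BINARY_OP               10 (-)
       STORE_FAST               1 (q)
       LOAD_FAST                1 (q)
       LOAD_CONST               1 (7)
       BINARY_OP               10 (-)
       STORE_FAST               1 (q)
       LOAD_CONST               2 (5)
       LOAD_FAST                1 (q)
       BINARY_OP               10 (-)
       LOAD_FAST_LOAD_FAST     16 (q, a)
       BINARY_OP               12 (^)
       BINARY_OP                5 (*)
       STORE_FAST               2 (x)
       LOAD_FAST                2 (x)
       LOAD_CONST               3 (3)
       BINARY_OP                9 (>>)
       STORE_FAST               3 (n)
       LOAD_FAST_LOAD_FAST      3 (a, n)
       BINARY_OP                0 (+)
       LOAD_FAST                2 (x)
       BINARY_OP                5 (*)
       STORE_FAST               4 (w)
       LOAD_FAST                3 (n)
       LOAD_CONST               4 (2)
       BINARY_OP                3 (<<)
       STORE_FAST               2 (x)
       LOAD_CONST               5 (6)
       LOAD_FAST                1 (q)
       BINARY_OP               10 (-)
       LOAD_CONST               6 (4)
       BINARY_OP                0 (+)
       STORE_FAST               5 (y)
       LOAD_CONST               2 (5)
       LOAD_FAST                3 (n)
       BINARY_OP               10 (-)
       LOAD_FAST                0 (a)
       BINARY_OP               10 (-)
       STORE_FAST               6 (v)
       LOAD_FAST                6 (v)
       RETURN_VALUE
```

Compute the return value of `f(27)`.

LOAD_FAST_LOAD_FAST a,a → push 27,27. Stack: [27, 27]
BINARY_OP - → 27 - 27 = 0. Stack: [0]
STORE_FAST q → q=0. Stack: []
LOAD_FAST q → push 0. Stack: [0]
LOAD_CONST → push 7. Stack: [0, 7]
BINARY_OP - → 0 - 7 = -7. Stack: [-7]
STORE_FAST q → q=-7. Stack: []
LOAD_CONST → push 5. Stack: [5]
LOAD_FAST q → push -7. Stack: [5, -7]
BINARY_OP - → 5 - -7 = 12. Stack: [12]
LOAD_FAST_LOAD_FAST q,a → push -7,27. Stack: [12, -7, 27]
BINARY_OP ^ → -7 ^ 27 = -30. Stack: [12, -30]
BINARY_OP * → 12 * -30 = -360. Stack: [-360]
STORE_FAST x → x=-360. Stack: []
LOAD_FAST x → push -360. Stack: [-360]
LOAD_CONST → push 3. Stack: [-360, 3]
BINARY_OP >> → -360 >> 3 = -45. Stack: [-45]
STORE_FAST n → n=-45. Stack: []
LOAD_FAST_LOAD_FAST a,n → push 27,-45. Stack: [27, -45]
BINARY_OP + → 27 + -45 = -18. Stack: [-18]
LOAD_FAST x → push -360. Stack: [-18, -360]
BINARY_OP * → -18 * -360 = 6480. Stack: [6480]
STORE_FAST w → w=6480. Stack: []
LOAD_FAST n → push -45. Stack: [-45]
LOAD_CONST → push 2. Stack: [-45, 2]
BINARY_OP << → -45 << 2 = -180. Stack: [-180]
STORE_FAST x → x=-180. Stack: []
LOAD_CONST → push 6. Stack: [6]
LOAD_FAST q → push -7. Stack: [6, -7]
BINARY_OP - → 6 - -7 = 13. Stack: [13]
LOAD_CONST → push 4. Stack: [13, 4]
BINARY_OP + → 13 + 4 = 17. Stack: [17]
STORE_FAST y → y=17. Stack: []
LOAD_CONST → push 5. Stack: [5]
LOAD_FAST n → push -45. Stack: [5, -45]
BINARY_OP - → 5 - -45 = 50. Stack: [50]
LOAD_FAST a → push 27. Stack: [50, 27]
BINARY_OP - → 50 - 27 = 23. Stack: [23]
STORE_FAST v → v=23. Stack: []
LOAD_FAST v → push 23. Stack: [23]
RETURN_VALUE → return 23.

23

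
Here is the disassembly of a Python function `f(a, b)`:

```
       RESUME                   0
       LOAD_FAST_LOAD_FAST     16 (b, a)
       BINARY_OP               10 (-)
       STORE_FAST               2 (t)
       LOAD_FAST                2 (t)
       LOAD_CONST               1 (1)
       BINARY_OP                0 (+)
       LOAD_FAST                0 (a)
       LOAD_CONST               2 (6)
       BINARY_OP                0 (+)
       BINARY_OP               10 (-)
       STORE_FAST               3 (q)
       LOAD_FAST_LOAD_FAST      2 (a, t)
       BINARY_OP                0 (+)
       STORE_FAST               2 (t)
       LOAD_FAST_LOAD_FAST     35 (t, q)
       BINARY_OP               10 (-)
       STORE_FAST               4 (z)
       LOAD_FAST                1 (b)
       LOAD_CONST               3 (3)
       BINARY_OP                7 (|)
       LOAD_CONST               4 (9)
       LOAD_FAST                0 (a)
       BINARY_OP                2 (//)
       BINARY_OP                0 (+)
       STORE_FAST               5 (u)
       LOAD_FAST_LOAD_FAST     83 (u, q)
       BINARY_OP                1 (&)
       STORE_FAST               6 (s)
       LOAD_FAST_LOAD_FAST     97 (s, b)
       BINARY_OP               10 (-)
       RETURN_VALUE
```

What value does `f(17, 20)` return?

LOAD_FAST_LOAD_FAST b,a → push 20,17. Stack: [20, 17]
BINARY_OP - → 20 - 17 = 3. Stack: [3]
STORE_FAST t → t=3. Stack: []
LOAD_FAST t → push 3. Stack: [3]
LOAD_CONST → push 1. Stack: [3, 1]
BINARY_OP + → 3 + 1 = 4. Stack: [4]
LOAD_FAST a → push 17. Stack: [4, 17]
LOAD_CONST → push 6. Stack: [4, 17, 6]
BINARY_OP + → 17 + 6 = 23. Stack: [4, 23]
BINARY_OP - → 4 - 23 = -19. Stack: [-19]
STORE_FAST q → q=-19. Stack: []
LOAD_FAST_LOAD_FAST a,t → push 17,3. Stack: [17, 3]
BINARY_OP + → 17 + 3 = 20. Stack: [20]
STORE_FAST t → t=20. Stack: []
LOAD_FAST_LOAD_FAST t,q → push 20,-19. Stack: [20, -19]
BINARY_OP - → 20 - -19 = 39. Stack: [39]
STORE_FAST z → z=39. Stack: []
LOAD_FAST b → push 20. Stack: [20]
LOAD_CONST → push 3. Stack: [20, 3]
BINARY_OP | → 20 | 3 = 23. Stack: [23]
LOAD_CONST → push 9. Stack: [23, 9]
LOAD_FAST a → push 17. Stack: [23, 9, 17]
BINARY_OP // → 9 // 17 = 0. Stack: [23, 0]
BINARY_OP + → 23 + 0 = 23. Stack: [23]
STORE_FAST u → u=23. Stack: []
LOAD_FAST_LOAD_FAST u,q → push 23,-19. Stack: [23, -19]
BINARY_OP & → 23 & -19 = 5. Stack: [5]
STORE_FAST s → s=5. Stack: []
LOAD_FAST_LOAD_FAST s,b → push 5,20. Stack: [5, 20]
BINARY_OP - → 5 - 20 = -15. Stack: [-15]
RETURN_VALUE → return -15.

-15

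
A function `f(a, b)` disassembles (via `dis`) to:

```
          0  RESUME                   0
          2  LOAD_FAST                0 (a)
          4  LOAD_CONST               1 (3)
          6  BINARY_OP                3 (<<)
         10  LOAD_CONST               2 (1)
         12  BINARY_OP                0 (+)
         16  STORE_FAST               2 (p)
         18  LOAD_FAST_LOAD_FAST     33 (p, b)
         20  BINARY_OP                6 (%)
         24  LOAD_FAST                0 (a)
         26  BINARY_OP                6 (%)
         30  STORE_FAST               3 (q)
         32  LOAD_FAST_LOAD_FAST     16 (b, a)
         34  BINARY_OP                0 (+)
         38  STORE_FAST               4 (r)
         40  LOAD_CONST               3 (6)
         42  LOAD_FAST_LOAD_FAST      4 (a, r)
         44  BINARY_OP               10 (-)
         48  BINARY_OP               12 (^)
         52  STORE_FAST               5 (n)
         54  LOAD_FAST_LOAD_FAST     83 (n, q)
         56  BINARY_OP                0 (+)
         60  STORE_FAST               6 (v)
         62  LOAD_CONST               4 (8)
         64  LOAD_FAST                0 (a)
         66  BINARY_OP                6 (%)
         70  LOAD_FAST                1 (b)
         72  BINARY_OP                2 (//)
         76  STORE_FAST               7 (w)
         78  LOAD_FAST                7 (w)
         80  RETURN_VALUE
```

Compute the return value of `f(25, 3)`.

2

LOAD_FAST a → push 25. Stack: [25]
LOAD_CONST → push 3. Stack: [25, 3]
BINARY_OP << → 25 << 3 = 200. Stack: [200]
LOAD_CONST → push 1. Stack: [200, 1]
BINARY_OP + → 200 + 1 = 201. Stack: [201]
STORE_FAST p → p=201. Stack: []
LOAD_FAST_LOAD_FAST p,b → push 201,3. Stack: [201, 3]
BINARY_OP % → 201 % 3 = 0. Stack: [0]
LOAD_FAST a → push 25. Stack: [0, 25]
BINARY_OP % → 0 % 25 = 0. Stack: [0]
STORE_FAST q → q=0. Stack: []
LOAD_FAST_LOAD_FAST b,a → push 3,25. Stack: [3, 25]
BINARY_OP + → 3 + 25 = 28. Stack: [28]
STORE_FAST r → r=28. Stack: []
LOAD_CONST → push 6. Stack: [6]
LOAD_FAST_LOAD_FAST a,r → push 25,28. Stack: [6, 25, 28]
BINARY_OP - → 25 - 28 = -3. Stack: [6, -3]
BINARY_OP ^ → 6 ^ -3 = -5. Stack: [-5]
STORE_FAST n → n=-5. Stack: []
LOAD_FAST_LOAD_FAST n,q → push -5,0. Stack: [-5, 0]
BINARY_OP + → -5 + 0 = -5. Stack: [-5]
STORE_FAST v → v=-5. Stack: []
LOAD_CONST → push 8. Stack: [8]
LOAD_FAST a → push 25. Stack: [8, 25]
BINARY_OP % → 8 % 25 = 8. Stack: [8]
LOAD_FAST b → push 3. Stack: [8, 3]
BINARY_OP // → 8 // 3 = 2. Stack: [2]
STORE_FAST w → w=2. Stack: []
LOAD_FAST w → push 2. Stack: [2]
RETURN_VALUE → return 2.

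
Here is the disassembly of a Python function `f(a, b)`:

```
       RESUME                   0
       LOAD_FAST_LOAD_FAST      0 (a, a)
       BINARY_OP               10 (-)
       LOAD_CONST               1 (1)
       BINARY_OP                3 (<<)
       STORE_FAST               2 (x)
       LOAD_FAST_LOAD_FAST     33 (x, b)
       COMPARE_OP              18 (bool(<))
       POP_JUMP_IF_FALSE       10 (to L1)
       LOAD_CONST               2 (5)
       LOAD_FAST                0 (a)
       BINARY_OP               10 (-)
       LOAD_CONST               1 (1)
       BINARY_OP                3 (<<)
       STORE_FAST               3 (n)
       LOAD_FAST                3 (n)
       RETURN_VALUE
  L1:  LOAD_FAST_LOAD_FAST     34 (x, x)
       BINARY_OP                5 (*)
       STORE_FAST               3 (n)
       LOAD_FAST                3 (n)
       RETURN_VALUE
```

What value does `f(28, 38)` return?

-46

LOAD_FAST_LOAD_FAST a,a → push 28,28. Stack: [28, 28]
BINARY_OP - → 28 - 28 = 0. Stack: [0]
LOAD_CONST → push 1. Stack: [0, 1]
BINARY_OP << → 0 << 1 = 0. Stack: [0]
STORE_FAST x → x=0. Stack: []
LOAD_FAST_LOAD_FAST x,b → push 0,38. Stack: [0, 38]
COMPARE_OP bool(<) → 0 vs 38 = True. Stack: [True]
POP_JUMP_IF_FALSE → pop True; no jump. Stack: []
LOAD_CONST → push 5. Stack: [5]
LOAD_FAST a → push 28. Stack: [5, 28]
BINARY_OP - → 5 - 28 = -23. Stack: [-23]
LOAD_CONST → push 1. Stack: [-23, 1]
BINARY_OP << → -23 << 1 = -46. Stack: [-46]
STORE_FAST n → n=-46. Stack: []
LOAD_FAST n → push -46. Stack: [-46]
RETURN_VALUE → return -46.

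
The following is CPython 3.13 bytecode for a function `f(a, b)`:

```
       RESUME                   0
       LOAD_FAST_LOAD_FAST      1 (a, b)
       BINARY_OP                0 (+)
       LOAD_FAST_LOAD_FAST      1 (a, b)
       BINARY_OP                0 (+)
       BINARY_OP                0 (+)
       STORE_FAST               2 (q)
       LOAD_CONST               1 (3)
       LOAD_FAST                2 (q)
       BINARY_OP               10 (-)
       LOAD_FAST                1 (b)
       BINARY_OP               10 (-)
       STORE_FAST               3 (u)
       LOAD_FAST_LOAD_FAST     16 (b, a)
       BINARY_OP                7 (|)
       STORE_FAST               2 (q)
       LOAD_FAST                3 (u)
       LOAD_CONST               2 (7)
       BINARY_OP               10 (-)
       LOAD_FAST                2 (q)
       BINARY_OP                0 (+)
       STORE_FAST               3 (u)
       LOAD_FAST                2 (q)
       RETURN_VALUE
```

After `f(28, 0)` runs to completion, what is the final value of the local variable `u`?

-32

LOAD_FAST_LOAD_FAST a,b → push 28,0. Stack: [28, 0]
BINARY_OP + → 28 + 0 = 28. Stack: [28]
LOAD_FAST_LOAD_FAST a,b → push 28,0. Stack: [28, 28, 0]
BINARY_OP + → 28 + 0 = 28. Stack: [28, 28]
BINARY_OP + → 28 + 28 = 56. Stack: [56]
STORE_FAST q → q=56. Stack: []
LOAD_CONST → push 3. Stack: [3]
LOAD_FAST q → push 56. Stack: [3, 56]
BINARY_OP - → 3 - 56 = -53. Stack: [-53]
LOAD_FAST b → push 0. Stack: [-53, 0]
BINARY_OP - → -53 - 0 = -53. Stack: [-53]
STORE_FAST u → u=-53. Stack: []
LOAD_FAST_LOAD_FAST b,a → push 0,28. Stack: [0, 28]
BINARY_OP | → 0 | 28 = 28. Stack: [28]
STORE_FAST q → q=28. Stack: []
LOAD_FAST u → push -53. Stack: [-53]
LOAD_CONST → push 7. Stack: [-53, 7]
BINARY_OP - → -53 - 7 = -60. Stack: [-60]
LOAD_FAST q → push 28. Stack: [-60, 28]
BINARY_OP + → -60 + 28 = -32. Stack: [-32]
STORE_FAST u → u=-32. Stack: []
LOAD_FAST q → push 28. Stack: [28]
RETURN_VALUE → return 28.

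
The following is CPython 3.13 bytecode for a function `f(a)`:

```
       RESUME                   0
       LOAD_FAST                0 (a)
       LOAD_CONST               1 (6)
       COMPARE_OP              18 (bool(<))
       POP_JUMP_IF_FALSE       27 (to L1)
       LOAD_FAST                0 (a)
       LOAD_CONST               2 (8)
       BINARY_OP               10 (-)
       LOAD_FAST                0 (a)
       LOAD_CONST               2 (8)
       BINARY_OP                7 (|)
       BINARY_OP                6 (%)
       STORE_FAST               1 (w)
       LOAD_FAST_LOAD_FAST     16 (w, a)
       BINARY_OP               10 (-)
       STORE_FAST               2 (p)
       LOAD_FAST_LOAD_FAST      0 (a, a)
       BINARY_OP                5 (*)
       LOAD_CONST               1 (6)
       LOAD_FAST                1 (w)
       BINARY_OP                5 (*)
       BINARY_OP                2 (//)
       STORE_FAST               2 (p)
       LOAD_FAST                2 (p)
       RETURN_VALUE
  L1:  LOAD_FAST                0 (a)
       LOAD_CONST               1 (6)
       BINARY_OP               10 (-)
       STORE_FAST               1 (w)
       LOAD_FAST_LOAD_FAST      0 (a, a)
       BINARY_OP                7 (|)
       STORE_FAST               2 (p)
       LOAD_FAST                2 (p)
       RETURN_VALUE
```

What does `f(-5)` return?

-2

LOAD_FAST a → push -5. Stack: [-5]
LOAD_CONST → push 6. Stack: [-5, 6]
COMPARE_OP bool(<) → -5 vs 6 = True. Stack: [True]
POP_JUMP_IF_FALSE → pop True; no jump. Stack: []
LOAD_FAST a → push -5. Stack: [-5]
LOAD_CONST → push 8. Stack: [-5, 8]
BINARY_OP - → -5 - 8 = -13. Stack: [-13]
LOAD_FAST a → push -5. Stack: [-13, -5]
LOAD_CONST → push 8. Stack: [-13, -5, 8]
BINARY_OP | → -5 | 8 = -5. Stack: [-13, -5]
BINARY_OP % → -13 % -5 = -3. Stack: [-3]
STORE_FAST w → w=-3. Stack: []
LOAD_FAST_LOAD_FAST w,a → push -3,-5. Stack: [-3, -5]
BINARY_OP - → -3 - -5 = 2. Stack: [2]
STORE_FAST p → p=2. Stack: []
LOAD_FAST_LOAD_FAST a,a → push -5,-5. Stack: [-5, -5]
BINARY_OP * → -5 * -5 = 25. Stack: [25]
LOAD_CONST → push 6. Stack: [25, 6]
LOAD_FAST w → push -3. Stack: [25, 6, -3]
BINARY_OP * → 6 * -3 = -18. Stack: [25, -18]
BINARY_OP // → 25 // -18 = -2. Stack: [-2]
STORE_FAST p → p=-2. Stack: []
LOAD_FAST p → push -2. Stack: [-2]
RETURN_VALUE → return -2.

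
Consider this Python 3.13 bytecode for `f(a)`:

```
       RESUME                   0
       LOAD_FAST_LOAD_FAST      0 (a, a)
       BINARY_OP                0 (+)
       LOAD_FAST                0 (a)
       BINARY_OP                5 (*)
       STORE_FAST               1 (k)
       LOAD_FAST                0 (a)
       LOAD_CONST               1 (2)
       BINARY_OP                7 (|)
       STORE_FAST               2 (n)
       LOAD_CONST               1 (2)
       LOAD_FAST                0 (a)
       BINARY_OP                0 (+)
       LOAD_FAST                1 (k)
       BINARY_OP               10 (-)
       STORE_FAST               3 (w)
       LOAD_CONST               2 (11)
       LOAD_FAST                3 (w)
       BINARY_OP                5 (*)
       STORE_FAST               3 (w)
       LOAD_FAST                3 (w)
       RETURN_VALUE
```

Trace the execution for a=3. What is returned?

-143

LOAD_FAST_LOAD_FAST a,a → push 3,3. Stack: [3, 3]
BINARY_OP + → 3 + 3 = 6. Stack: [6]
LOAD_FAST a → push 3. Stack: [6, 3]
BINARY_OP * → 6 * 3 = 18. Stack: [18]
STORE_FAST k → k=18. Stack: []
LOAD_FAST a → push 3. Stack: [3]
LOAD_CONST → push 2. Stack: [3, 2]
BINARY_OP | → 3 | 2 = 3. Stack: [3]
STORE_FAST n → n=3. Stack: []
LOAD_CONST → push 2. Stack: [2]
LOAD_FAST a → push 3. Stack: [2, 3]
BINARY_OP + → 2 + 3 = 5. Stack: [5]
LOAD_FAST k → push 18. Stack: [5, 18]
BINARY_OP - → 5 - 18 = -13. Stack: [-13]
STORE_FAST w → w=-13. Stack: []
LOAD_CONST → push 11. Stack: [11]
LOAD_FAST w → push -13. Stack: [11, -13]
BINARY_OP * → 11 * -13 = -143. Stack: [-143]
STORE_FAST w → w=-143. Stack: []
LOAD_FAST w → push -143. Stack: [-143]
RETURN_VALUE → return -143.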